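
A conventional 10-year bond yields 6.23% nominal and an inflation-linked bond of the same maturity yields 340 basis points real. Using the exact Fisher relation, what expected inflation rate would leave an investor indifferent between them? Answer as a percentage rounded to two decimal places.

(1 + π) = (1 + i)/(1 + r) = 1.06230 / 1.03400 = 1.027369
Break-even inflation = 1.027369 − 1 → 2.74%.

2.74%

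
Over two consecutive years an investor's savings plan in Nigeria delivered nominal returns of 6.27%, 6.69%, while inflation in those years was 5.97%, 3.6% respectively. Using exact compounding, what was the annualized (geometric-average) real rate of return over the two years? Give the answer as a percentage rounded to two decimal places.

1.62%

Nominal growth factor = 1.0627 × 1.0669 = 1.13379463
Price-level growth factor = 1.0597 × 1.0360 = 1.09784920
Real growth factor = 1.13379463 / 1.09784920 = 1.03274168
Annualized real rate = 1.03274168^(1/2) − 1 = 1.6239% → 1.62%.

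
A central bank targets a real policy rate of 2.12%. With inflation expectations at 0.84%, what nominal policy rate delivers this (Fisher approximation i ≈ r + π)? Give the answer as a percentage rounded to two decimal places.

2.96%

i ≈ r + π = 2.12% + 0.84% = 2.96%.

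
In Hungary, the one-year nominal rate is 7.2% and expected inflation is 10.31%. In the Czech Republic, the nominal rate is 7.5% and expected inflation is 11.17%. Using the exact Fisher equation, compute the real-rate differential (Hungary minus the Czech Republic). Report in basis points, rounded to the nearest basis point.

Hungary: (1 + 0.0720)/(1 + 0.1031) − 1 = -2.8193%
The Czech Republic: (1 + 0.0750)/(1 + 0.1117) − 1 = -3.3013%
Differential = -2.8193% − (-3.3013%) = 0.4819% → 48 basis points.

48 basis points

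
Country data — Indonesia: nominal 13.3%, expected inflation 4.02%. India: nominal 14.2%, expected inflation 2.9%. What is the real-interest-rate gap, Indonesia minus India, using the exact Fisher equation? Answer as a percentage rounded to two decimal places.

-2.06%

Indonesia: (1 + 0.1330)/(1 + 0.0402) − 1 = 8.9214%
India: (1 + 0.1420)/(1 + 0.0290) − 1 = 10.9815%
Differential = 8.9214% − 10.9815% = -2.0602% → -2.06%.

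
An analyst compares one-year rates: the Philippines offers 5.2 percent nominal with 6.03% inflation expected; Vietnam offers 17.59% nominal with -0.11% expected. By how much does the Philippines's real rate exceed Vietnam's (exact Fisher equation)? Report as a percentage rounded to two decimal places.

The Philippines: (1 + 0.0520)/(1 + 0.0603) − 1 = -0.7828%
Vietnam: (1 + 0.1759)/(1 − 0.0011) − 1 = 17.7195%
Differential = -0.7828% − 17.7195% = -18.5023% → -18.50%.

-18.50%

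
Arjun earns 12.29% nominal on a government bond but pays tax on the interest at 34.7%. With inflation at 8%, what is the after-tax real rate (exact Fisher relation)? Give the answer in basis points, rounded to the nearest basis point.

2 basis points

After-tax nominal return = 12.29% × (1 − 0.347) = 8.02537%.
1 + r = 1.0802537 / 1.08000 = 1.000235
After-tax real rate = 1.000235 − 1 → 2 basis points.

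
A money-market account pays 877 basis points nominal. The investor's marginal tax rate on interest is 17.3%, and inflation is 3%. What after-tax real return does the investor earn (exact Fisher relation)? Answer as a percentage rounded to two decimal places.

After-tax nominal return = 8.77% × (1 − 0.173) = 7.25279%.
1 + r = 1.0725279 / 1.03000 = 1.041289
After-tax real rate = 1.041289 − 1 → 4.13%.

4.13%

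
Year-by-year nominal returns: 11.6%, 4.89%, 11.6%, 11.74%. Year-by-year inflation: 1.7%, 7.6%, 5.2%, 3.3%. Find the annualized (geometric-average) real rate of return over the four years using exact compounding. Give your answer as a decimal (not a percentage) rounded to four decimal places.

0.0526

Nominal growth factor = 1.1160 × 1.0489 × 1.1160 × 1.1174 = 1.45972532
Price-level growth factor = 1.0170 × 1.0760 × 1.0520 × 1.0330 = 1.18918463
Real growth factor = 1.45972532 / 1.18918463 = 1.22750100
Annualized real rate = 1.22750100^(1/4) − 1 = 5.2581% → 0.0526.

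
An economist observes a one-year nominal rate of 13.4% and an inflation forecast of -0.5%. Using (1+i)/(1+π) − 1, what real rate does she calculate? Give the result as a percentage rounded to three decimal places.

13.970%

By the Fisher identity, 1 + r = (1 + i)/(1 + π).
1 + r = 1.13400 / 0.99500 = 1.139698
r = 1.139698 − 1 = 13.9698%, i.e. 13.970%.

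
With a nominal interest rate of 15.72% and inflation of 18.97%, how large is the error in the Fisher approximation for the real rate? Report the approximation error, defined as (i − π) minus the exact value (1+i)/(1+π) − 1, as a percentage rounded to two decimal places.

-0.52%

Approximate: r ≈ 15.720% − 18.970% = -3.2500%
Exact: (1 + 0.1572)/(1 + 0.1897) − 1 = -2.7318%
Error = -3.2500% − (-2.7318%) = -0.5182% → -0.52%.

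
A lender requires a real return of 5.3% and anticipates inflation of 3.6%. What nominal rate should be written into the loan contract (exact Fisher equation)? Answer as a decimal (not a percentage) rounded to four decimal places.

(1 + i) = (1 + r)(1 + π) = 1.05300 × 1.03600 = 1.090908
i = 1.090908 − 1, so the required nominal rate is 0.0909.

0.0909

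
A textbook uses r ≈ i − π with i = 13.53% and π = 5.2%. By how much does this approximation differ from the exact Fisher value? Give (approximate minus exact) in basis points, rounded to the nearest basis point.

Approximate: r ≈ 13.530% − 5.200% = 8.3300%
Exact: (1 + 0.1353)/(1 + 0.0520) − 1 = 7.9183%
Error = 8.3300% − 7.9183% = 0.4117% → 41 basis points.

41 basis points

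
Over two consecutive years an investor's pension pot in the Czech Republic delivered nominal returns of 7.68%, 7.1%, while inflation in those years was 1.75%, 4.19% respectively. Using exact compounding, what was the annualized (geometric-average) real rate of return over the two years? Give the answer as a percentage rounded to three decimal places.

4.299%

Nominal growth factor = 1.0768 × 1.0710 = 1.153252800
Price-level growth factor = 1.0175 × 1.0419 = 1.060133250
Real growth factor = 1.153252800 / 1.060133250 = 1.087837590
Annualized real rate = 1.087837590^(1/2) − 1 = 4.29945% → 4.299%.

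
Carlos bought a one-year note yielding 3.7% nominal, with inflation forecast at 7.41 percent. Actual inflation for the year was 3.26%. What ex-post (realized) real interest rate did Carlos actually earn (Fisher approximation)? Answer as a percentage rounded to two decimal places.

0.44%

Ex-post: 3.7% − 3.26% = 0.440%
So the realized real rate is 0.44%.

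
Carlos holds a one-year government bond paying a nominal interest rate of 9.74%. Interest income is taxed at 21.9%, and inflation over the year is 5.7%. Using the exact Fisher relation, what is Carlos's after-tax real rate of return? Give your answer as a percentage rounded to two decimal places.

1.80%

After-tax nominal return = 9.74% × (1 − 0.219) = 7.60694%.
1 + r = 1.0760694 / 1.05700 = 1.018041
After-tax real rate = 1.018041 − 1 → 1.80%.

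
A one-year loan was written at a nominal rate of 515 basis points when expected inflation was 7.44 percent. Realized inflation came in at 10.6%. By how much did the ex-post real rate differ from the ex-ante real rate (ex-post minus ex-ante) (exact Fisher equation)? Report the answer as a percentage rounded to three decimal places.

-2.796%

Ex-ante: (1 + 0.0515)/(1 + 0.0744) − 1 = -2.1314%
Ex-post: (1 + 0.0515)/(1 + 0.1060) − 1 = -4.9277%
Difference (ex-post − ex-ante) = -2.7962% → -2.796%.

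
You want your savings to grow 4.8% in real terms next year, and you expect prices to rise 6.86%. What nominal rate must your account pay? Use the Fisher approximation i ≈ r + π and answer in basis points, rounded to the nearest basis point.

1166 basis points

i ≈ r + π = 4.8% + 6.86% = 1166 basis points.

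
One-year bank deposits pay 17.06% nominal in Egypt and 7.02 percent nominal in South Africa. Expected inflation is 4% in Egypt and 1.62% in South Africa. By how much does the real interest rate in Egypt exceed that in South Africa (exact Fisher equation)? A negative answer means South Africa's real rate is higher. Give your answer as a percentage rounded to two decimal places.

Egypt: (1 + 0.1706)/(1 + 0.0400) − 1 = 12.5577%
South Africa: (1 + 0.0702)/(1 + 0.0162) − 1 = 5.3139%
Differential = 12.5577% − 5.3139% = 7.2438% → 7.24%.

7.24%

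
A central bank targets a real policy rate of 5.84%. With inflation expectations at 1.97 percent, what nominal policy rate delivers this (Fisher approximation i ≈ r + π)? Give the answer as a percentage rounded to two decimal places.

7.81%

i ≈ r + π = 5.84% + 1.97% = 7.81%.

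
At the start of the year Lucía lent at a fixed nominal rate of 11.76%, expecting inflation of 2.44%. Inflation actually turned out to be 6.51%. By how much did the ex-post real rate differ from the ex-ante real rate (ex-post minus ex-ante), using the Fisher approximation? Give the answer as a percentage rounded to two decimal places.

Ex-ante: 11.76% − 2.44% = 9.320%
Ex-post: 11.76% − 6.51% = 5.250%
Difference (ex-post − ex-ante) = -4.0700% → -4.07%.

-4.07%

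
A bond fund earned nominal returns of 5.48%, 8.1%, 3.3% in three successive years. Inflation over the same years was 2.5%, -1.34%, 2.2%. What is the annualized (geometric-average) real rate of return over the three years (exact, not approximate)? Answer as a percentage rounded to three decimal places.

Nominal growth factor = 1.0548 × 1.0810 × 1.0330 = 1.17786668
Price-level growth factor = 1.0250 × 0.9866 × 1.0220 = 1.03351283
Real growth factor = 1.17786668 / 1.03351283 = 1.13967301
Annualized real rate = 1.13967301^(1/3) − 1 = 4.4544% → 4.454%.

4.454%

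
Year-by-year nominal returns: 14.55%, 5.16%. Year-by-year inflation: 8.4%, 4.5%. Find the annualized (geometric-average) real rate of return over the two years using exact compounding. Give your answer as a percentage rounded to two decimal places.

Compound the nominal returns: 1.1455 × 1.0516 = 1.20460780.
Compound inflation: 1.0840 × 1.0450 = 1.13278000.
Deflate: 1.20460780 / 1.13278000 = 1.06340843.
Annualized real rate = 1.06340843^(1/2) − 1 = 3.1217% → 3.12%.

3.12%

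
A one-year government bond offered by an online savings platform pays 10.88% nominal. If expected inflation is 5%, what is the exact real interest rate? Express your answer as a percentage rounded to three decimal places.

By the Fisher equation, 1 + r = (1 + i)/(1 + π).
1 + r = 1.10880 / 1.05000 = 1.056000
r = 1.056000 − 1 = 5.6000%, i.e. 5.600%.

5.600%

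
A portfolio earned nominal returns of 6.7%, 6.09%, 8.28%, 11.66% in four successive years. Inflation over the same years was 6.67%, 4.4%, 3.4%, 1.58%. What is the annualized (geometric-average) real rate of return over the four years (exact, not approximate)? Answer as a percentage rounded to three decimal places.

Nominal growth factor = 1.0670 × 1.0609 × 1.0828 × 1.1166 = 1.36862585
Price-level growth factor = 1.0667 × 1.0440 × 1.0340 × 1.0158 = 1.16969206
Real growth factor = 1.36862585 / 1.16969206 = 1.17007365
Annualized real rate = 1.17007365^(1/4) − 1 = 4.0048% → 4.005%.

4.005%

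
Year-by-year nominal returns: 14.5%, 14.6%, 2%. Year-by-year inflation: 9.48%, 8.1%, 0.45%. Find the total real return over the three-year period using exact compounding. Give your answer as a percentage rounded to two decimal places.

Compound the nominal returns: 1.1450 × 1.1460 × 1.0200 = 1.338413.
Compound inflation: 1.0948 × 1.0810 × 1.0045 = 1.188804.
Deflate: 1.338413 / 1.188804 = 1.125848.
Total real return = 1.125848 − 1 → 12.58%.

12.58%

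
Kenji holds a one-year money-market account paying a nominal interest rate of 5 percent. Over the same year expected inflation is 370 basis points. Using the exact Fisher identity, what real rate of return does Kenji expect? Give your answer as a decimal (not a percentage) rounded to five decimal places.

0.01254

By the Fisher identity, 1 + r = (1 + i)/(1 + π).
1 + r = 1.05000 / 1.03700 = 1.012536
r = 1.012536 − 1 = 1.2536%, i.e. 0.01254.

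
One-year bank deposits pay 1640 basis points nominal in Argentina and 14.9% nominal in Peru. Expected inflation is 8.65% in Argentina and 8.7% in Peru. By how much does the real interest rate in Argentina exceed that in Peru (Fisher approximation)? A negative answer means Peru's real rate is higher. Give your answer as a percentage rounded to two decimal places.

1.55%

Argentina: 16.4% − 8.65% = 7.750%
Peru: 14.9% − 8.7% = 6.200%
Differential = 1.550% → 1.55%.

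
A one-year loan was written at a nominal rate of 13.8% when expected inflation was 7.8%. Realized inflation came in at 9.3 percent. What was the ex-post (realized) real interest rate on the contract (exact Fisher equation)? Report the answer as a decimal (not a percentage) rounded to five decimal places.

Ex-post: (1 + 0.1380)/(1 + 0.0930) − 1 = 4.1171%
So the realized real rate is 0.04117.

0.04117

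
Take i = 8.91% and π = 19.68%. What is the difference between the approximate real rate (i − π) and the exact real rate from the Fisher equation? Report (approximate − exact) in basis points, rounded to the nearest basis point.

Approximate: r ≈ 8.910% − 19.680% = -10.7700%
Exact: (1 + 0.0891)/(1 + 0.1968) − 1 = -8.9990%
Error = -10.7700% − (-8.9990%) = -1.7710% → -177 basis points.

-177 basis points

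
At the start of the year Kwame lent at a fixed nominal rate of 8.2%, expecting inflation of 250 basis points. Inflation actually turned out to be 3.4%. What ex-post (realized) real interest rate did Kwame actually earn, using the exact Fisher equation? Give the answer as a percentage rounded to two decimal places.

4.64%

Ex-post: (1 + 0.0820)/(1 + 0.0340) − 1 = 4.6422%
So the realized real rate is 4.64%.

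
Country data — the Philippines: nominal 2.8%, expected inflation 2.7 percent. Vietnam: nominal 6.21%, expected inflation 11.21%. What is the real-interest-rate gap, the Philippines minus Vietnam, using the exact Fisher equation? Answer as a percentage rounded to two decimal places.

4.59%

The Philippines: (1 + 0.0280)/(1 + 0.0270) − 1 = 0.0974%
Vietnam: (1 + 0.0621)/(1 + 0.1121) − 1 = -4.4960%
Differential = 0.0974% − (-4.4960%) = 4.5934% → 4.59%.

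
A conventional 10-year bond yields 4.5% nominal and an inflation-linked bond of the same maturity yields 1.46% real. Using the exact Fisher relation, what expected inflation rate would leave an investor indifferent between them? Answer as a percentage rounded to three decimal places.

(1 + π) = (1 + i)/(1 + r) = 1.04500 / 1.01460 = 1.029963
Break-even inflation = 1.029963 − 1 → 2.996%.

2.996%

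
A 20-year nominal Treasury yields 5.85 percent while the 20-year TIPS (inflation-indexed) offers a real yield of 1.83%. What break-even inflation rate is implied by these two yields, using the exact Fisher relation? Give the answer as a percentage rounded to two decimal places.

3.95%

(1 + π) = (1 + i)/(1 + r) = 1.05850 / 1.01830 = 1.039478
Break-even inflation = 1.039478 − 1 → 3.95%.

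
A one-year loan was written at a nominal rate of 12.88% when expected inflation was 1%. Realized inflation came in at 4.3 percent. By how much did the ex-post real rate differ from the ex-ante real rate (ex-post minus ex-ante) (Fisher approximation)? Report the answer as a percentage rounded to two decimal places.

Ex-ante: 12.88% − 1% = 11.880%
Ex-post: 12.88% − 4.3% = 8.580%
Difference (ex-post − ex-ante) = -3.3000% → -3.30%.

-3.30%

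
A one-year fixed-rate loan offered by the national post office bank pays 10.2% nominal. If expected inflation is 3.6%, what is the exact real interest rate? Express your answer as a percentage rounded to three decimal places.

6.371%

1 + r = 1.10200 / 1.03600 = 1.063707
r = 1.063707 − 1 = 6.3707%, i.e. 6.371%.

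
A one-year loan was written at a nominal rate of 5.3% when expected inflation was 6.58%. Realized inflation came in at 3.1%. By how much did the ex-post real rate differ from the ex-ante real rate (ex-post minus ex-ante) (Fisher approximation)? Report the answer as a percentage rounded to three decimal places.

3.480%

Ex-ante: 5.3% − 6.58% = -1.280%
Ex-post: 5.3% − 3.1% = 2.200%
Difference (ex-post − ex-ante) = 3.4800% → 3.480%.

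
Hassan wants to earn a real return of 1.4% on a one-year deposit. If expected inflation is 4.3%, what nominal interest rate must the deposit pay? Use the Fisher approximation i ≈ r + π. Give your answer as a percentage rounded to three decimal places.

i ≈ r + π = 1.4% + 4.3% = 5.700%.

5.700%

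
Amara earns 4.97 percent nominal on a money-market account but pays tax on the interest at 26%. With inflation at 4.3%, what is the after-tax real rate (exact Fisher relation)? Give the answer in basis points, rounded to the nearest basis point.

After-tax nominal return = 4.97% × (1 − 0.26) = 3.6778%.
1 + r = 1.036778 / 1.04300 = 0.994035
After-tax real rate = 0.994035 − 1 → -60 basis points.

-60 basis points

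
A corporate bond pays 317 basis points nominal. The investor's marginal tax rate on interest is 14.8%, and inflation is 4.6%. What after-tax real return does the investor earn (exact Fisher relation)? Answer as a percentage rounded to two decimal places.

After-tax nominal return = 3.17% × (1 − 0.148) = 2.70084%.
1 + r = 1.0270084 / 1.04600 = 0.981844
After-tax real rate = 0.981844 − 1 → -1.82%.

-1.82%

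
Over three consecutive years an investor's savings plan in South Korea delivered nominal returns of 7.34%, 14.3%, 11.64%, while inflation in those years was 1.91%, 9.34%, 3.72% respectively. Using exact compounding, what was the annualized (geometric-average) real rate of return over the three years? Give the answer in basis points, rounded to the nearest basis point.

583 basis points

Nominal growth factor = 1.0734 × 1.1430 × 1.1164 = 1.36970692
Price-level growth factor = 1.0191 × 1.0934 × 1.0372 = 1.15573530
Real growth factor = 1.36970692 / 1.15573530 = 1.18513895
Annualized real rate = 1.18513895^(1/3) − 1 = 5.8254% → 583 basis points.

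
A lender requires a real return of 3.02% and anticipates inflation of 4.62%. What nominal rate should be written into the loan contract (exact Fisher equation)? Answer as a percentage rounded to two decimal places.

7.78%

(1 + i) = (1 + r)(1 + π) = 1.03020 × 1.04620 = 1.07779524
i = 1.07779524 − 1, so the required nominal rate is 7.78%.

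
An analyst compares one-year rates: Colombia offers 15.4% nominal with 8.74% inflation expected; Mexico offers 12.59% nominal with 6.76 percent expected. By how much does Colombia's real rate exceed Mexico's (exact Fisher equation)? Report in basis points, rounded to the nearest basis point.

66 basis points

Colombia: (1 + 0.1540)/(1 + 0.0874) − 1 = 6.1247%
Mexico: (1 + 0.1259)/(1 + 0.0676) − 1 = 5.4608%
Differential = 6.1247% − 5.4608% = 0.6639% → 66 basis points.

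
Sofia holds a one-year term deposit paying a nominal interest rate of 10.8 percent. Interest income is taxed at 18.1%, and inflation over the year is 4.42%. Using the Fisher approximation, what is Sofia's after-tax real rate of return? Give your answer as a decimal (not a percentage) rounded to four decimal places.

0.0443

After-tax nominal return = 10.8% × (1 − 0.181) = 8.8452%.
r ≈ 8.8452% − 4.42% → 0.0443.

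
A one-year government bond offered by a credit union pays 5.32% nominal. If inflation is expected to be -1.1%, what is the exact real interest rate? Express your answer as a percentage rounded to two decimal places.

6.49%

By the Fisher relation, 1 + r = (1 + i)/(1 + π).
1 + r = 1.05320 / 0.98900 = 1.064914
r = 1.064914 − 1 = 6.4914%, i.e. 6.49%.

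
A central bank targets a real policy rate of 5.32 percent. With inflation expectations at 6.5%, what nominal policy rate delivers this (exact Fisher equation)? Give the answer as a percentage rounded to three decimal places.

12.166%

(1 + i) = (1 + r)(1 + π) = 1.05320 × 1.06500 = 1.121658
i = 1.121658 − 1, so the required nominal rate is 12.166%.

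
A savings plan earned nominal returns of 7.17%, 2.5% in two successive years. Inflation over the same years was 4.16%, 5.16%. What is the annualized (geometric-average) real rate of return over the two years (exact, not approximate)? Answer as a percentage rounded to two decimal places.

Nominal growth factor = 1.0717 × 1.0250 = 1.09849250
Price-level growth factor = 1.0416 × 1.0516 = 1.09534656
Real growth factor = 1.09849250 / 1.09534656 = 1.00287210
Annualized real rate = 1.00287210^(1/2) − 1 = 0.1435% → 0.14%.

0.14%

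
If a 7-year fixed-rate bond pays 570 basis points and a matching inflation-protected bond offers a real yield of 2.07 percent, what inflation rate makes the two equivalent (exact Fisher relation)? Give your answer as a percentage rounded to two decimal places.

(1 + π) = (1 + i)/(1 + r) = 1.05700 / 1.02070 = 1.035564
Break-even inflation = 1.035564 − 1 → 3.56%.

3.56%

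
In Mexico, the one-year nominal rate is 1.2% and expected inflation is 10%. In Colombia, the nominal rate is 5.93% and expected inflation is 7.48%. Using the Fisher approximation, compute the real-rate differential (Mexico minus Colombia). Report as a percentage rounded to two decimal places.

Mexico: 1.2% − 10% = -8.800%
Colombia: 5.93% − 7.48% = -1.550%
Differential = -7.250% → -7.25%.

-7.25%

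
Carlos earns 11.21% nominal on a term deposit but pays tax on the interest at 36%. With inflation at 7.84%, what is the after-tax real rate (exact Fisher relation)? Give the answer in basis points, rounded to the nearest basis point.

After-tax nominal return = 11.21% × (1 − 0.36) = 7.1744%.
1 + r = 1.071744 / 1.07840 = 0.993828
After-tax real rate = 0.993828 − 1 → -62 basis points.

-62 basis points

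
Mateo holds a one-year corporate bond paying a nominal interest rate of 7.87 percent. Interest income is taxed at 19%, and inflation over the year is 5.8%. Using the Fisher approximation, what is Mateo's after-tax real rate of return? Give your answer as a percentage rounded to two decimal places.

After-tax nominal return = 7.87% × (1 − 0.19) = 6.3747%.
r ≈ 6.3747% − 5.8% → 0.57%.

0.57%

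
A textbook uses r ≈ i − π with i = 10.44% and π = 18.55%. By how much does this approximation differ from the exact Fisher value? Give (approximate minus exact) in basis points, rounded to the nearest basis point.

-127 basis points

Approximate: r ≈ 10.440% − 18.550% = -8.1100%
Exact: (1 + 0.1044)/(1 + 0.1855) − 1 = -6.8410%
Error = -8.1100% − (-6.8410%) = -1.2690% → -127 basis points.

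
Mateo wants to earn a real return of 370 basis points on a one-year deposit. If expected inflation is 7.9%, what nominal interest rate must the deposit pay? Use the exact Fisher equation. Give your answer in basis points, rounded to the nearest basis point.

(1 + i) = (1 + r)(1 + π) = 1.03700 × 1.07900 = 1.118923
i = 1.118923 − 1, so the required nominal rate is 1189 basis points.

1189 basis points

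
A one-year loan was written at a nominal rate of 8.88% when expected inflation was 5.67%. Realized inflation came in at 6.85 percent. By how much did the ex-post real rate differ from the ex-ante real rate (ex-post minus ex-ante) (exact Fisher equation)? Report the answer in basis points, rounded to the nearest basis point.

-114 basis points

Ex-ante: (1 + 0.0888)/(1 + 0.0567) − 1 = 3.0378%
Ex-post: (1 + 0.0888)/(1 + 0.0685) − 1 = 1.8999%
Difference (ex-post − ex-ante) = -1.1379% → -114 basis points.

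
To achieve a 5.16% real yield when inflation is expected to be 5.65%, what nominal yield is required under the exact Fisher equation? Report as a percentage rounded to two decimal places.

11.10%

(1 + i) = (1 + r)(1 + π) = 1.05160 × 1.05650 = 1.1110154
i = 1.1110154 − 1, so the required nominal rate is 11.10%.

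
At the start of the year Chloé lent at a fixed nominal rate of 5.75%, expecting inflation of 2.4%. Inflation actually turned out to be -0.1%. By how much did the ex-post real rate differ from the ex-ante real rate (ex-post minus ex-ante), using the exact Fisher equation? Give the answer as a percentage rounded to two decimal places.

2.58%

Ex-ante: (1 + 0.0575)/(1 + 0.0240) − 1 = 3.2715%
Ex-post: (1 + 0.0575)/(1 − 0.0010) − 1 = 5.8559%
Difference (ex-post − ex-ante) = 2.5844% → 2.58%.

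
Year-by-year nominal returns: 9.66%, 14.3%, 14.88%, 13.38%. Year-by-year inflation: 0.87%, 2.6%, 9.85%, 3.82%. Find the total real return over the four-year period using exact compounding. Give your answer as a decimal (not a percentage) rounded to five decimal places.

Compound the nominal returns: 1.0966 × 1.1430 × 1.1488 × 1.1338 = 1.632583.
Compound inflation: 1.0087 × 1.0260 × 1.0985 × 1.0382 = 1.180295.
Deflate: 1.632583 / 1.180295 = 1.383200.
Total real return = 1.383200 − 1 → 0.38320.

0.38320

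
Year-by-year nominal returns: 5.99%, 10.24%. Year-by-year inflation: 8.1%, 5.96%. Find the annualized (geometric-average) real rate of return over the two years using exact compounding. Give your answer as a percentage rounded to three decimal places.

0.999%

Nominal growth factor = 1.0599 × 1.1024 = 1.16843376
Price-level growth factor = 1.0810 × 1.0596 = 1.14542760
Real growth factor = 1.16843376 / 1.14542760 = 1.02008522
Annualized real rate = 1.02008522^(1/2) − 1 = 0.9993% → 0.999%.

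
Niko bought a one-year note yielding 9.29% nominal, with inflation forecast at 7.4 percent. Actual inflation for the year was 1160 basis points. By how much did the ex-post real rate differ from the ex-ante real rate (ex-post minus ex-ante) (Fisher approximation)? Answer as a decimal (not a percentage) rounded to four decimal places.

-0.0420

Ex-ante: 9.29% − 7.4% = 1.890%
Ex-post: 9.29% − 11.6% = -2.310%
Difference (ex-post − ex-ante) = -4.2000% → -0.0420.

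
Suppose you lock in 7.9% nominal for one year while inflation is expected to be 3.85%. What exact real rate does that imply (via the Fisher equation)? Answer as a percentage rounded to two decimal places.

3.90%

By the Fisher equation, 1 + r = (1 + i)/(1 + π).
1 + r = 1.07900 / 1.03850 = 1.038999
r = 1.038999 − 1 = 3.8999%, i.e. 3.90%.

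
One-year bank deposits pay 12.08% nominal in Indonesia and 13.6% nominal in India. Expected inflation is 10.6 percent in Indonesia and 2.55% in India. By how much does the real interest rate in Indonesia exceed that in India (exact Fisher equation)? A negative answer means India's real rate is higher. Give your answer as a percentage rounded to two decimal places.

Indonesia: (1 + 0.1208)/(1 + 0.1060) − 1 = 1.3382%
India: (1 + 0.1360)/(1 + 0.0255) − 1 = 10.7752%
Differential = 1.3382% − 10.7752% = -9.4371% → -9.44%.

-9.44%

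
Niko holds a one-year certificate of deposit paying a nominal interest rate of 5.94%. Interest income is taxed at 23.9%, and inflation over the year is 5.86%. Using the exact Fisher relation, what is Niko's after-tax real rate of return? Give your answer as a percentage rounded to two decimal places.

After-tax nominal return = 5.94% × (1 − 0.239) = 4.52034%.
1 + r = 1.0452034 / 1.05860 = 0.987345
After-tax real rate = 0.987345 − 1 → -1.27%.

-1.27%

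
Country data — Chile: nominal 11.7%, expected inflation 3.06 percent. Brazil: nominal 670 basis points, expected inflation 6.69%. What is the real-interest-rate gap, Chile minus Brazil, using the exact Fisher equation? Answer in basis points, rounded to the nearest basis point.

Chile: (1 + 0.1170)/(1 + 0.0306) − 1 = 8.3835%
Brazil: (1 + 0.0670)/(1 + 0.0669) − 1 = 0.0094%
Differential = 8.3835% − 0.0094% = 8.3741% → 837 basis points.

837 basis points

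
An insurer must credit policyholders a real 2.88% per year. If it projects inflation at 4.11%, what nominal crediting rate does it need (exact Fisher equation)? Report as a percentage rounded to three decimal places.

(1 + i) = (1 + r)(1 + π) = 1.02880 × 1.04110 = 1.07108368
i = 1.07108368 − 1, so the required nominal rate is 7.108%.

7.108%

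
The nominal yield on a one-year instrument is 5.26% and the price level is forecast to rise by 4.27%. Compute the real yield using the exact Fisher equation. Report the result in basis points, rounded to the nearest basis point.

95 basis points

By the Fisher equation, 1 + r = (1 + i)/(1 + π).
1 + r = 1.05260 / 1.04270 = 1.009495
r = 1.009495 − 1 = 0.9495%, i.e. 95 basis points.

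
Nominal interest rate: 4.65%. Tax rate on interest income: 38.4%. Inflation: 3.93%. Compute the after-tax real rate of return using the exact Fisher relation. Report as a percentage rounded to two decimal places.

After-tax nominal return = 4.65% × (1 − 0.384) = 2.8644%.
1 + r = 1.028644 / 1.03930 = 0.989747
After-tax real rate = 0.989747 − 1 → -1.03%.

-1.03%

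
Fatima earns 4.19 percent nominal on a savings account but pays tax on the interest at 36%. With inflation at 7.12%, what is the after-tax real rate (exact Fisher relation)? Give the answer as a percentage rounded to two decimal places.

After-tax nominal return = 4.19% × (1 − 0.36) = 2.6816%.
1 + r = 1.026816 / 1.07120 = 0.958566
After-tax real rate = 0.958566 − 1 → -4.14%.

-4.14%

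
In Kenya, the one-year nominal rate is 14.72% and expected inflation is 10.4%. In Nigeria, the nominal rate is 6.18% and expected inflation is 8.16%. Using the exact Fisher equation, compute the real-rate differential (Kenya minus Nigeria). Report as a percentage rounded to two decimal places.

5.74%

Kenya: (1 + 0.1472)/(1 + 0.1040) − 1 = 3.9130%
Nigeria: (1 + 0.0618)/(1 + 0.0816) − 1 = -1.8306%
Differential = 3.9130% − (-1.8306%) = 5.7437% → 5.74%.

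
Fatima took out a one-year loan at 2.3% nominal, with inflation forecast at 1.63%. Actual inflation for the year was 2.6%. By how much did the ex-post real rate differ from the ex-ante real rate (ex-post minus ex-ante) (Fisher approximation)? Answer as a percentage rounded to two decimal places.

-0.97%

Ex-ante: 2.3% − 1.63% = 0.670%
Ex-post: 2.3% − 2.6% = -0.300%
Difference (ex-post − ex-ante) = -0.9700% → -0.97%.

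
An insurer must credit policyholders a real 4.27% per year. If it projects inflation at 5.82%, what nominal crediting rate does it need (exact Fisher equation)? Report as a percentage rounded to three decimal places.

10.339%

(1 + i) = (1 + r)(1 + π) = 1.04270 × 1.05820 = 1.10338514
i = 1.10338514 − 1, so the required nominal rate is 10.339%.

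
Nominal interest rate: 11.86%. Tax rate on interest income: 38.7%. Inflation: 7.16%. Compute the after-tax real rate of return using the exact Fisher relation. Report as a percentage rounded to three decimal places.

0.103%

After-tax nominal return = 11.86% × (1 − 0.387) = 7.27018%.
1 + r = 1.0727018 / 1.07160 = 1.001028
After-tax real rate = 1.001028 − 1 → 0.103%.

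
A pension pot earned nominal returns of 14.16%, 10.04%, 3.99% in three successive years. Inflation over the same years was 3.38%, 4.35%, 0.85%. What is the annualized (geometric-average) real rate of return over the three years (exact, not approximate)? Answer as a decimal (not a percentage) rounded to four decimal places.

0.0629

Nominal growth factor = 1.1416 × 1.1004 × 1.0399 = 1.30633968
Price-level growth factor = 1.0338 × 1.0435 × 1.0085 = 1.08793985
Real growth factor = 1.30633968 / 1.08793985 = 1.20074624
Annualized real rate = 1.20074624^(1/3) − 1 = 6.2879% → 0.0629.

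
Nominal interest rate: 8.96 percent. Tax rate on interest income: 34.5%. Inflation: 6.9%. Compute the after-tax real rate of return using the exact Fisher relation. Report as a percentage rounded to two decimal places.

-0.96%

After-tax nominal return = 8.96% × (1 − 0.345) = 5.8688%.
1 + r = 1.058688 / 1.06900 = 0.990354
After-tax real rate = 0.990354 − 1 → -0.96%.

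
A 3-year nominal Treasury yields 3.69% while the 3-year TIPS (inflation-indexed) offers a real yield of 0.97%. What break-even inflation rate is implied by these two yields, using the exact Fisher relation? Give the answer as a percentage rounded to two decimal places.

2.69%

(1 + π) = (1 + i)/(1 + r) = 1.03690 / 1.00970 = 1.026939
Break-even inflation = 1.026939 − 1 → 2.69%.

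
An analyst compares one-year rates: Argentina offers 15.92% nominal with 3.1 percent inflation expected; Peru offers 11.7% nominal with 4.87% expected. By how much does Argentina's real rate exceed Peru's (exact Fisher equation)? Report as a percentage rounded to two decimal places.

5.92%

Argentina: (1 + 0.1592)/(1 + 0.0310) − 1 = 12.4345%
Peru: (1 + 0.1170)/(1 + 0.0487) − 1 = 6.5128%
Differential = 12.4345% − 6.5128% = 5.9217% → 5.92%.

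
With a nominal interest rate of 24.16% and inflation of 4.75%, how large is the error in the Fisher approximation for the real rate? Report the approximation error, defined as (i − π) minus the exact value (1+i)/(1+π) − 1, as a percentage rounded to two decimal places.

0.88%

Approximate: r ≈ 24.160% − 4.750% = 19.4100%
Exact: (1 + 0.2416)/(1 + 0.0475) − 1 = 18.5298%
Error = 19.4100% − 18.5298% = 0.8802% → 0.88%.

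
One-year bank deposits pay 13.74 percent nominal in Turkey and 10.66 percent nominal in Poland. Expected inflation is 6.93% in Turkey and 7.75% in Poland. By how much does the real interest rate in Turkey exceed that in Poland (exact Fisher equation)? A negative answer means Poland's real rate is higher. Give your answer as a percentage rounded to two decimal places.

Turkey: (1 + 0.1374)/(1 + 0.0693) − 1 = 6.3687%
Poland: (1 + 0.1066)/(1 + 0.0775) − 1 = 2.7007%
Differential = 6.3687% − 2.7007% = 3.6680% → 3.67%.

3.67%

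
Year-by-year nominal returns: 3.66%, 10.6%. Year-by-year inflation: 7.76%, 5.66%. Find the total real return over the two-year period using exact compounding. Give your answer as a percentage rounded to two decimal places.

0.69%

Compound the nominal returns: 1.0366 × 1.1060 = 1.146480.
Compound inflation: 1.0776 × 1.0566 = 1.138592.
Deflate: 1.146480 / 1.138592 = 1.006927.
Total real return = 1.006927 − 1 → 0.69%.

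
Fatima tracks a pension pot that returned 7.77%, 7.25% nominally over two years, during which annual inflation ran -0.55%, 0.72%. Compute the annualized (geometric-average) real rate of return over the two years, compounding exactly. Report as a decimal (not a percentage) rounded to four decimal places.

0.0742

Nominal growth factor = 1.0777 × 1.0725 = 1.15583325
Price-level growth factor = 0.9945 × 1.0072 = 1.00166040
Real growth factor = 1.15583325 / 1.00166040 = 1.15391729
Annualized real rate = 1.15391729^(1/2) − 1 = 7.4205% → 0.0742.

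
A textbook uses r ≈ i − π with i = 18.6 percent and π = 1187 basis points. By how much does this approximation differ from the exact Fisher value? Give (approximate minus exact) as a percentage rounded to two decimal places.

0.71%

Approximate: r ≈ 18.600% − 11.870% = 6.7300%
Exact: (1 + 0.1860)/(1 + 0.1187) − 1 = 6.0159%
Error = 6.7300% − 6.0159% = 0.7141% → 0.71%.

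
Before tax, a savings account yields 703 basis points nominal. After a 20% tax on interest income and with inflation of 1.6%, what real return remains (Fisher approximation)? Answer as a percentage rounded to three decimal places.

After-tax nominal return = 7.03% × (1 − 0.2) = 5.6240%.
r ≈ 5.6240% − 1.6% → 4.024%.

4.024%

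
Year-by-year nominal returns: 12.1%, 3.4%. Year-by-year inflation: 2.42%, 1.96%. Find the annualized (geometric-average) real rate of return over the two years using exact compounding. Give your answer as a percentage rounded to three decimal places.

5.355%

Compound the nominal returns: 1.1210 × 1.0340 = 1.15911400.
Compound inflation: 1.0242 × 1.0196 = 1.04427432.
Deflate: 1.15911400 / 1.04427432 = 1.10997080.
Annualized real rate = 1.10997080^(1/2) − 1 = 5.3552% → 5.355%.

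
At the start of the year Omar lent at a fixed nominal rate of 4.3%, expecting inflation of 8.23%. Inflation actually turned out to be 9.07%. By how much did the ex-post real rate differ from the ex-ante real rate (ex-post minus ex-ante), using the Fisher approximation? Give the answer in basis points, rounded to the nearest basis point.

-84 basis points

Ex-ante: 4.3% − 8.23% = -3.930%
Ex-post: 4.3% − 9.07% = -4.770%
Difference (ex-post − ex-ante) = -0.8400% → -84 basis points.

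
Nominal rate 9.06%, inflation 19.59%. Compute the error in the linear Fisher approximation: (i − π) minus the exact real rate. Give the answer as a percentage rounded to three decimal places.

Approximate: r ≈ 9.060% − 19.590% = -10.5300%
Exact: (1 + 0.0906)/(1 + 0.1959) − 1 = -8.8051%
Error = -10.5300% − (-8.8051%) = -1.7249% → -1.725%.

-1.725%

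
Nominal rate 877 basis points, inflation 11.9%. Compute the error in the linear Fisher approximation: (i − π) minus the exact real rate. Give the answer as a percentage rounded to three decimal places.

Approximate: r ≈ 8.770% − 11.900% = -3.1300%
Exact: (1 + 0.0877)/(1 + 0.1190) − 1 = -2.7971%
Error = -3.1300% − (-2.7971%) = -0.3329% → -0.333%.

-0.333%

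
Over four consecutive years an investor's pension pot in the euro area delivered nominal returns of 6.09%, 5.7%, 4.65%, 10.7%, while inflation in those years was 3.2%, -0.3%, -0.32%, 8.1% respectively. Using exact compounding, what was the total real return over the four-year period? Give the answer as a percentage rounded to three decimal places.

Nominal growth factor = 1.0609 × 1.0570 × 1.0465 × 1.1070 = 1.299081
Price-level growth factor = 1.0320 × 0.9970 × 0.9968 × 1.0810 = 1.108686
Real growth factor = 1.299081 / 1.108686 = 1.171730
Total real return = 1.171730 − 1 → 17.173%.

17.173%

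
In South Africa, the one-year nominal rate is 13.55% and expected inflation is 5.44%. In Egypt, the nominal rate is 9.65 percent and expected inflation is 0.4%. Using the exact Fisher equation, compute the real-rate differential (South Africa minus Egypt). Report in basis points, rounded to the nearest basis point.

-152 basis points

South Africa: (1 + 0.1355)/(1 + 0.0544) − 1 = 7.6916%
Egypt: (1 + 0.0965)/(1 + 0.0040) − 1 = 9.2131%
Differential = 7.6916% − 9.2131% = -1.5216% → -152 basis points.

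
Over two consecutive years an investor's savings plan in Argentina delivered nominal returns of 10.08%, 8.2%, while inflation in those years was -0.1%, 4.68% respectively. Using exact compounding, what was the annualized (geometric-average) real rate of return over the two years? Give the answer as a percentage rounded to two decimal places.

6.72%

Compound the nominal returns: 1.1008 × 1.0820 = 1.19106560.
Compound inflation: 0.9990 × 1.0468 = 1.04575320.
Deflate: 1.19106560 / 1.04575320 = 1.13895477.
Annualized real rate = 1.13895477^(1/2) − 1 = 6.7218% → 6.72%.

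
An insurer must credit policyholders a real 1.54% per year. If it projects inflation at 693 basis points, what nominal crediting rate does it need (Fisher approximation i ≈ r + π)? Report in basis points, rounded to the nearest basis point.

i ≈ r + π = 1.54% + 6.93% = 847 basis points.

847 basis points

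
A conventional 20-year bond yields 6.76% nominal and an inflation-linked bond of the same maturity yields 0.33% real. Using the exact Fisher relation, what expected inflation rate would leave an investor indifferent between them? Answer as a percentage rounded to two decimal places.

(1 + π) = (1 + i)/(1 + r) = 1.06760 / 1.00330 = 1.064089
Break-even inflation = 1.064089 − 1 → 6.41%.

6.41%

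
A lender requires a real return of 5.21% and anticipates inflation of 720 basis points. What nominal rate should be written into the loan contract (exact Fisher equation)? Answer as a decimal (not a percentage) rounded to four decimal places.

(1 + i) = (1 + r)(1 + π) = 1.05210 × 1.07200 = 1.1278512
i = 1.1278512 − 1, so the required nominal rate is 0.1279.

0.1279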